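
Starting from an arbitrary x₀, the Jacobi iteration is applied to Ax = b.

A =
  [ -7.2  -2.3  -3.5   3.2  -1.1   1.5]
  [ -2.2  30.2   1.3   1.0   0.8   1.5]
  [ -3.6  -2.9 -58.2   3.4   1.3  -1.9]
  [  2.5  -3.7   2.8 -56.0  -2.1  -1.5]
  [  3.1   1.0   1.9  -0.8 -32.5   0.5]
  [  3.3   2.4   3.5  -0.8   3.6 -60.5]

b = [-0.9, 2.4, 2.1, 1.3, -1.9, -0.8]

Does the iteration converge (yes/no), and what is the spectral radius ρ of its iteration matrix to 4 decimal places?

yes, ρ = 0.2182

A = D + L + U where D = diag(-7.2, 30.2, -58.2, -56, -32.5, -60.5).
Jacobi: T = -D⁻¹(L+U), T[4,2] = -(1.9)/(-32.5) = +0.0585; T[4,4] = 0.
  T[0,:] = [+0.0000, -0.3194, -0.4861, +0.4444, -0.1528, +0.2083]
  T[1,:] = [+0.0728, +0.0000, -0.0430, -0.0331, -0.0265, -0.0497]
  T[2,:] = [-0.0619, -0.0498, +0.0000, +0.0584, +0.0223, -0.0326]
  T[3,:] = [+0.0446, -0.0661, +0.0500, +0.0000, -0.0375, -0.0268]
  T[4,:] = [+0.0954, +0.0308, +0.0585, -0.0246, +0.0000, +0.0154]
  T[5,:] = [+0.0545, +0.0397, +0.0579, -0.0132, +0.0595, +0.0000]
|roots of det(T-λI)|: 0.2182, 0.1319, 0.1319, 0.0853, 0.0853, 0.0294.
ρ(T) = max|λ| = 0.2182; 0.2182 < 1: convergent.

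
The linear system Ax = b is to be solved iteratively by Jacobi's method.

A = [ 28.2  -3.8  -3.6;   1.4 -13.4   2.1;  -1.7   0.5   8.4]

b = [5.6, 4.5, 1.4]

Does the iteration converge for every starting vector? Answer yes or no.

Write A = D+L+U with D = diag(28.2, -13.4, 8.4).
Jacobi: T = -D⁻¹(L+U), T[0,2] = -(-3.6)/(28.2) = +0.1277; T[0,0] = 0.
  T[0,:] = [+0.0000, +0.1348, +0.1277]
  T[1,:] = [+0.1045, +0.0000, +0.1567]
  T[2,:] = [+0.2024, -0.0595, +0.0000]
|roots of det(T-λI)|: 0.2161, 0.1269, 0.1269.
spectral radius ρ = 0.2161; 0.2161 < 1, so it converges for any x₀.

yes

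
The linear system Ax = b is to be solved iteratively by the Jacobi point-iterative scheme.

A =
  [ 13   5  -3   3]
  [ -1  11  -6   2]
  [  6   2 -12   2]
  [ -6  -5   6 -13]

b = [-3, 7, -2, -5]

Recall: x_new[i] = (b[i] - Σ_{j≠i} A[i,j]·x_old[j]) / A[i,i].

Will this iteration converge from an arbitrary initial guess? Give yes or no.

yes

A = D + L + U where D = diag(13, 11, -12, -13).
T_J = -D⁻¹(L+U): T[3,1] = -(-5)/(-13) = -0.3846; T[3,3] = 0.
  T[0,:] = [+0.0000  -0.3846  +0.2308  -0.2308]
  T[1,:] = [+0.0909  +0.0000  +0.5455  -0.1818]
  T[2,:] = [+0.5000  +0.1667  +0.0000  +0.1667]
  T[3,:] = [-0.4615  -0.3846  +0.4615  +0.0000]
|roots of det(T-λI)|: 0.8723, 0.4125, 0.4125, 0.2808.
spectral radius ρ = 0.8723; 0.8723 < 1 ⇒ converges.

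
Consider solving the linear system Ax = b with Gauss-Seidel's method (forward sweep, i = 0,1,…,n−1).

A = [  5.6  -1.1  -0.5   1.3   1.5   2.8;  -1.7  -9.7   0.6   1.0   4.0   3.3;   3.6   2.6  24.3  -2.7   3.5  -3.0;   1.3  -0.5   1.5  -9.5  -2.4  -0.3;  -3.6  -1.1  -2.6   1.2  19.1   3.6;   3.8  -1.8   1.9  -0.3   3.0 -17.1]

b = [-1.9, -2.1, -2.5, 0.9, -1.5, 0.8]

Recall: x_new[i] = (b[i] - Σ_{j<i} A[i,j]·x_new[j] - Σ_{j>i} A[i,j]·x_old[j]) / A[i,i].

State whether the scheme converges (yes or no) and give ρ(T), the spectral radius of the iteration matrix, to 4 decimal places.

yes, ρ = 0.4429

Split A = D + L + U, D = diag(5.6, -9.7, 24.3, -9.5, 19.1, -17.1).
GS T = -(D+L)⁻¹U: row 0 first, T[0,1] = -(-1.1)/(5.6) = +0.1964; later rows by forward substitution.
  T[0,:] = [+0.0000 +0.1964 +0.0893 -0.2321 -0.2679 -0.5000]
  T[1,:] = [+0.0000 -0.0344 +0.0462 +0.1438 +0.4593 +0.4278]
  T[2,:] = [+0.0000 -0.0254 -0.0182 +0.1301 -0.1535 +0.1518]
  T[3,:] = [+0.0000 +0.0247 +0.0069 -0.0188 -0.3377 -0.0986]
  T[4,:] = [+0.0000 +0.0300 +0.0166 -0.0166 -0.0237 -0.2312]
  T[5,:] = [+0.0000 +0.0493 +0.0157 -0.0548 -0.1232 -0.1781]
|roots of det(T-λI)|: 0.4429, 0.1172, 0.1172, 0.0863, 0.0272, 0.0000.
spectral radius ρ = 0.4429; 0.4429 < 1: convergent.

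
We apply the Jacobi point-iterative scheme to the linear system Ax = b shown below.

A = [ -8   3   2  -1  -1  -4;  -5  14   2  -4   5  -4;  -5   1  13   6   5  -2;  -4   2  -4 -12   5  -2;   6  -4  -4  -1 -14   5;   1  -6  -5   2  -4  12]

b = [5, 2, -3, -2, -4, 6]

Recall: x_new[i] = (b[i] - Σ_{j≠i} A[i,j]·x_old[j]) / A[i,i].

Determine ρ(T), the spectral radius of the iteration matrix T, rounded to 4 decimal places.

A = D + L + U where D = diag(-8, 14, 13, -12, -14, 12).
Jacobi T = -D⁻¹(L+U): T[2,5] = -(-2)/(13) = +0.1538; T[2,2] = 0.
  T[0,:] = [+0.0000  +0.3750  +0.2500  -0.1250  -0.1250  -0.5000]
  T[1,:] = [+0.3571  +0.0000  -0.1429  +0.2857  -0.3571  +0.2857]
  T[2,:] = [+0.3846  -0.0769  +0.0000  -0.4615  -0.3846  +0.1538]
  T[3,:] = [-0.3333  +0.1667  -0.3333  +0.0000  +0.4167  -0.1667]
  T[4,:] = [+0.4286  -0.2857  -0.2857  -0.0714  +0.0000  +0.3571]
  T[5,:] = [-0.0833  +0.5000  +0.4167  -0.1667  +0.3333  +0.0000]
|λ(T)| sorted: 1.1833, 0.5434, 0.5434, 0.4265, 0.4141, 0.2957.
ρ(T) = max|λ| = 1.1833; 1.1833 > 1, so it fails to converge.

1.1833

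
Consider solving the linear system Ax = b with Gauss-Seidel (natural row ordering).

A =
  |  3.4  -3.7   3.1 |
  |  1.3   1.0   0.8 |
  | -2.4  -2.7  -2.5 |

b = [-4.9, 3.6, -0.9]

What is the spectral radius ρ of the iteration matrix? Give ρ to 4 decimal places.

1.5093

Let D = diag(3.4, 1, -2.5); L, U the strict triangles.
Gauss-Seidel: T = -(D+L)⁻¹U, row 0 first, T[0,2] = -(3.1)/(3.4) = -0.9118; later rows by forward substitution.
  T[0,:] = [+0.0000 +1.0882 -0.9118]
  T[1,:] = [+0.0000 -1.4147 +0.3853]
  T[2,:] = [+0.0000 +0.4832 +0.4592]
eigenvalue magnitudes: 1.5093, 0.5538, 0.0000.
spectral radius ρ = 1.5093; 1.5093 > 1 ⇒ diverges.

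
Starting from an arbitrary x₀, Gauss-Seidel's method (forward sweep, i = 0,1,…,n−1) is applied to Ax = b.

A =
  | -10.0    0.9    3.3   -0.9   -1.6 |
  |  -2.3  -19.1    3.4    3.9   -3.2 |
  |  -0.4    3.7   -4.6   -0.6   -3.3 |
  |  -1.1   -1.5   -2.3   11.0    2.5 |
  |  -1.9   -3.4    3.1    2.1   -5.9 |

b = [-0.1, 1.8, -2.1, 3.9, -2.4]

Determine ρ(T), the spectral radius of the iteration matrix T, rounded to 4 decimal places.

0.6106

Diagonal D = diag(-10, -19.1, -4.6, 11, -5.9); L, U strict lower/upper.
GS T = -(D+L)⁻¹U: row 0 first, T[0,2] = -(3.3)/(-10) = +0.3300; later rows by forward substitution.
  T[0,:] = [+0.0000 +0.0900 +0.3300 -0.0900 -0.1600]
  T[1,:] = [+0.0000 -0.0108 +0.1383 +0.2150 -0.1483]
  T[2,:] = [+0.0000 -0.0165 +0.0825 +0.0503 -0.8227]
  T[3,:] = [+0.0000 +0.0041 +0.0691 +0.0308 -0.4355]
  T[4,:] = [+0.0000 -0.0300 -0.1180 -0.0575 -0.4503]
moduli |λ_i(T)| = 0.6106, 0.3031, 0.0552, 0.0150, 0.0000.
ρ(T) = max|λ| = 0.6106; 0.6106 < 1, so it converges for any x₀.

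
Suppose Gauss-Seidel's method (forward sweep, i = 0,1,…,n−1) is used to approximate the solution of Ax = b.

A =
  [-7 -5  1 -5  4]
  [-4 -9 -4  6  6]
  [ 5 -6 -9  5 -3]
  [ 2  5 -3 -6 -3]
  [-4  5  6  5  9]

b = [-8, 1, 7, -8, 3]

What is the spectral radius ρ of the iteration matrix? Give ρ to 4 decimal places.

1.3012

Split A = D + L + U, D = diag(-7, -9, -9, -6, 9).
Gauss-Seidel: T = -(D+L)⁻¹U, row 0 first, T[0,4] = -(4)/(-7) = +0.5714; later rows by forward substitution.
  T[0,:] = [+0.0000 -0.7143 +0.1429 -0.7143 +0.5714]
  T[1,:] = [+0.0000 +0.3175 -0.5079 +0.9841 +0.4127]
  T[2,:] = [+0.0000 -0.6085 +0.4180 -0.4974 -0.2910]
  T[3,:] = [+0.0000 +0.3307 -0.5847 +0.8307 +0.1799]
  T[4,:] = [+0.0000 -0.2719 +0.3918 -0.9941 +0.1188]
moduli |λ_i(T)| = 1.3012, 0.6113, 0.2220, 0.2220, 0.0000.
ρ = 1.3012; 1.3012 > 1 ⇒ diverges.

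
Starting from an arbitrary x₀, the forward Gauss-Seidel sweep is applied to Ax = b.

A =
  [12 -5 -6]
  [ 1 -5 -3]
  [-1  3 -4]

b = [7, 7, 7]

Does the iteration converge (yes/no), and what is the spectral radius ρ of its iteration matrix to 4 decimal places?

Diagonal D = diag(12, -5, -4); L, U strict lower/upper.
T_GS = -(D+L)⁻¹U: row 0 first, T[0,1] = -(-5)/(12) = +0.4167; later rows by forward substitution.
  T[0,:] = [+0.0000, +0.4167, +0.5000]
  T[1,:] = [+0.0000, +0.0833, -0.5000]
  T[2,:] = [+0.0000, -0.0417, -0.5000]
|λ(T)| sorted: 0.5338, 0.1171, 0.0000.
ρ(T) = max|λ| = 0.5338; 0.5338 < 1, so it converges for any x₀.

yes, ρ = 0.5338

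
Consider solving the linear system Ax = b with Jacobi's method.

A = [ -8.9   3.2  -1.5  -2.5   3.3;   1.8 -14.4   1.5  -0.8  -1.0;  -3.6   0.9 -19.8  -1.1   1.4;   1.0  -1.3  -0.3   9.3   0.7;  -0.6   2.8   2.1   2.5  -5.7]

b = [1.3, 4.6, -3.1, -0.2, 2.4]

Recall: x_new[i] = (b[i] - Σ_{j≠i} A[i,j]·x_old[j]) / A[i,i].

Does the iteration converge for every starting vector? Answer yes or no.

A = D + L + U where D = diag(-8.9, -14.4, -19.8, 9.3, -5.7).
T_J = -D⁻¹(L+U): T[3,0] = -(1)/(9.3) = -0.1075; T[3,3] = 0.
  T[0,:] = [+0.0000  +0.3596  -0.1685  -0.2809  +0.3708]
  T[1,:] = [+0.1250  +0.0000  +0.1042  -0.0556  -0.0694]
  T[2,:] = [-0.1818  +0.0455  +0.0000  -0.0556  +0.0707]
  T[3,:] = [-0.1075  +0.1398  +0.0323  +0.0000  -0.0753]
  T[4,:] = [-0.1053  +0.4912  +0.3684  +0.4386  +0.0000]
|λ(T)| sorted: 0.3983, 0.2748, 0.2748, 0.2190, 0.2190.
spectral radius ρ = 0.3983; 0.3983 < 1, so it converges for any x₀.

yes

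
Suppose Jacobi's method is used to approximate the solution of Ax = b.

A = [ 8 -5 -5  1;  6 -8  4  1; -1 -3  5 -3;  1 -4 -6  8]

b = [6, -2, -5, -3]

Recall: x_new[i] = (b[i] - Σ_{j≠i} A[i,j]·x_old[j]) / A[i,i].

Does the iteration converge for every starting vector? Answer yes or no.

no

Split A = D + L + U, D = diag(8, -8, 5, 8).
T_J = -D⁻¹(L+U): T[3,1] = -(-4)/(8) = +0.5000; T[3,3] = 0.
  T[0,:] = [+0.0000 +0.6250 +0.6250 -0.1250]
  T[1,:] = [+0.7500 +0.0000 +0.5000 +0.1250]
  T[2,:] = [+0.2000 +0.6000 +0.0000 +0.6000]
  T[3,:] = [-0.1250 +0.5000 +0.7500 +0.0000]
|roots of det(T-λI)|: 1.2900, 0.8330, 0.6652, 0.2082.
ρ = 1.2900; 1.2900 > 1, so it fails to converge.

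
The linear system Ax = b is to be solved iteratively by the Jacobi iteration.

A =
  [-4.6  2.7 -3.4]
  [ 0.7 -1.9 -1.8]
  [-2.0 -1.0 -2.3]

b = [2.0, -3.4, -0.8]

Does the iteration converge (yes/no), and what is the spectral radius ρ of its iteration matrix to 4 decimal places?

no, ρ = 1.3148

Diagonal D = diag(-4.6, -1.9, -2.3); L, U strict lower/upper.
Jacobi: T = -D⁻¹(L+U), T[2,0] = -(-2)/(-2.3) = -0.8696; T[2,2] = 0.
  T[0,:] = [+0.0000  +0.5870  -0.7391]
  T[1,:] = [+0.3684  +0.0000  -0.9474]
  T[2,:] = [-0.8696  -0.4348  +0.0000]
|λ(T)| sorted: 1.3148, 0.6766, 0.6766.
ρ(T) = max|λ| = 1.3148; 1.3148 > 1, so it fails to converge.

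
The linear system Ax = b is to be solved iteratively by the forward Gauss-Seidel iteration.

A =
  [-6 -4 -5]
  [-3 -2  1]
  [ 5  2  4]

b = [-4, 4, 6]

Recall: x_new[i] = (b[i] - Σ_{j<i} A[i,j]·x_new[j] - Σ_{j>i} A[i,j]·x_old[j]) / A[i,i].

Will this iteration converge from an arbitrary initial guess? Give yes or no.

Write A = D+L+U with D = diag(-6, -2, 4).
T_GS = -(D+L)⁻¹U: row 0 first, T[0,1] = -(-4)/(-6) = -0.6667; later rows by forward substitution.
  T[0,:] = [+0.0000 -0.6667 -0.8333]
  T[1,:] = [+0.0000 +1.0000 +1.7500]
  T[2,:] = [+0.0000 +0.3333 +0.1667]
eigenvalue magnitudes: 1.4534, 0.2867, 0.0000.
ρ = 1.4534; 1.4534 > 1, so it fails to converge.

no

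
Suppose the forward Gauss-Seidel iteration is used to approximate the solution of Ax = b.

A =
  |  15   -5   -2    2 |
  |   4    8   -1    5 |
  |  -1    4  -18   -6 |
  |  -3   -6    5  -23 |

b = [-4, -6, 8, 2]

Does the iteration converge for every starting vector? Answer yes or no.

Split A = D + L + U, D = diag(15, 8, -18, -23).
T_GS = -(D+L)⁻¹U: row 0 first, T[0,2] = -(-2)/(15) = +0.1333; later rows by forward substitution.
  T[0,:] = [+0.0000 +0.3333 +0.1333 -0.1333]
  T[1,:] = [+0.0000 -0.1667 +0.0583 -0.5583]
  T[2,:] = [+0.0000 -0.0556 +0.0056 -0.4500]
  T[3,:] = [+0.0000 -0.0121 -0.0314 +0.0652]
moduli |λ_i(T)| = 0.1968, 0.1589, 0.0579, 0.0000.
ρ = 0.1968; 0.1968 < 1, so it converges for any x₀.

yes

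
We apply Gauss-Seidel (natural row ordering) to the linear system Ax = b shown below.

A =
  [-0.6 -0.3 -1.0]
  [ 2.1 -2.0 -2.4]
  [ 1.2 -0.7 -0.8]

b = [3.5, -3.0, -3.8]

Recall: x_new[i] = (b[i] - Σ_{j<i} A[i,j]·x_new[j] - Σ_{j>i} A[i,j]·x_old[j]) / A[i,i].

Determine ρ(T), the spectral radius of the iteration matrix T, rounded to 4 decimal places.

1.1962

Split A = D + L + U, D = diag(-0.6, -2, -0.8).
T_GS = -(D+L)⁻¹U: row 0 first, T[0,2] = -(-1)/(-0.6) = -1.6667; later rows by forward substitution.
  T[0,:] = [+0.0000, -0.5000, -1.6667]
  T[1,:] = [+0.0000, -0.5250, -2.9500]
  T[2,:] = [+0.0000, -0.2906, +0.0813]
|eigenvalues of T|: 1.1962, 0.7524, 0.0000.
spectral radius ρ = 1.1962; 1.1962 > 1, so it fails to converge.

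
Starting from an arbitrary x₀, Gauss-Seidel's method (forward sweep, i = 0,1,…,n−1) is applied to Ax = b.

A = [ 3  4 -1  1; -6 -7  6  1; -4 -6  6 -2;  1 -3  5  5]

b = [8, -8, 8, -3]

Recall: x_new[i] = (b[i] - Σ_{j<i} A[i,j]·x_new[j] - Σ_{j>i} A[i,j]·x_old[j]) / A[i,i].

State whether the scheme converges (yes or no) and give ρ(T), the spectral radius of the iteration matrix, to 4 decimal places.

no, ρ = 1.5428

Split A = D + L + U, D = diag(3, -7, 6, 5).
Gauss-Seidel: T = -(D+L)⁻¹U, row 0 first, T[0,3] = -(1)/(3) = -0.3333; later rows by forward substitution.
  T[0,:] = [+0.0000  -1.3333  +0.3333  -0.3333]
  T[1,:] = [+0.0000  +1.1429  +0.5714  +0.4286]
  T[2,:] = [+0.0000  +0.2540  +0.7937  +0.5397]
  T[3,:] = [+0.0000  +0.6984  -0.5175  -0.2159]
eigenvalue magnitudes: 1.5428, 0.2222, 0.2222, 0.0000.
ρ(T) = max|λ| = 1.5428; 1.5428 > 1: divergent.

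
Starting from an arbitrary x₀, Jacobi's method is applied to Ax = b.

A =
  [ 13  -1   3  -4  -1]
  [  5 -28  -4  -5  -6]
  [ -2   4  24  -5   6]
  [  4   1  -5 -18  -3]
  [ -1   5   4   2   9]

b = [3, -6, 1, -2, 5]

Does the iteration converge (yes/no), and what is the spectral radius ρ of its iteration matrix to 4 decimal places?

Let D = diag(13, -28, 24, -18, 9); L, U the strict triangles.
Jacobi T = -D⁻¹(L+U): T[4,0] = -(-1)/(9) = +0.1111; T[4,4] = 0.
  T[0,:] = [+0.0000, +0.0769, -0.2308, +0.3077, +0.0769]
  T[1,:] = [+0.1786, +0.0000, -0.1429, -0.1786, -0.2143]
  T[2,:] = [+0.0833, -0.1667, +0.0000, +0.2083, -0.2500]
  T[3,:] = [+0.2222, +0.0556, -0.2778, +0.0000, -0.1667]
  T[4,:] = [+0.1111, -0.5556, -0.4444, -0.2222, +0.0000]
eigenvalue magnitudes: 0.6590, 0.3393, 0.2540, 0.2540, 0.0830.
ρ(T) = max|λ| = 0.6590; 0.6590 < 1 ⇒ converges.

yes, ρ = 0.6590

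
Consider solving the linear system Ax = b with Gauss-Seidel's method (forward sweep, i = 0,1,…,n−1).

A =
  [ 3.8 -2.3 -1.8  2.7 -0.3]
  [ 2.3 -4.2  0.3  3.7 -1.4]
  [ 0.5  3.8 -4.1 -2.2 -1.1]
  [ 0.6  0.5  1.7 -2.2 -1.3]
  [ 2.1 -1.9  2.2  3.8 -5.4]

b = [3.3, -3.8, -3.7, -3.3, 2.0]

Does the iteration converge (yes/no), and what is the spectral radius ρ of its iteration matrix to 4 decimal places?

Let D = diag(3.8, -4.2, -4.1, -2.2, -5.4); L, U the strict triangles.
Gauss-Seidel: T = -(D+L)⁻¹U, row 0 first, T[0,2] = -(-1.8)/(3.8) = +0.4737; later rows by forward substitution.
  T[0,:] = [+0.0000 +0.6053 +0.4737 -0.7105 +0.0789]
  T[1,:] = [+0.0000 +0.3315 +0.3308 +0.4919 -0.2901]
  T[2,:] = [+0.0000 +0.3810 +0.3644 -0.1674 -0.5275]
  T[3,:] = [+0.0000 +0.5348 +0.4859 -0.2113 -1.0430]
  T[4,:] = [+0.0000 +0.6503 +0.5582 -0.6663 -0.8161]
|λ(T)| sorted: 1.2621, 0.4641, 0.4641, 0.0196, 0.0000.
ρ(T) = max|λ| = 1.2621; 1.2621 > 1 ⇒ diverges.

no, ρ = 1.2621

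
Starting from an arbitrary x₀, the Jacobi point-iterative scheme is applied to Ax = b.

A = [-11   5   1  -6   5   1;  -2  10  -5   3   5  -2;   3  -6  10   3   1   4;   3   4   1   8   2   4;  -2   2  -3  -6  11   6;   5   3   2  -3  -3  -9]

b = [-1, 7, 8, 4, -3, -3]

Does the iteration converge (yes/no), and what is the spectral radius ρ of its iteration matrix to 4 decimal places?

Write A = D+L+U with D = diag(-11, 10, 10, 8, 11, -9).
T_J = -D⁻¹(L+U): T[2,3] = -(3)/(10) = -0.3000; T[2,2] = 0.
  T[0,:] = [+0.0000, +0.4545, +0.0909, -0.5455, +0.4545, +0.0909]
  T[1,:] = [+0.2000, +0.0000, +0.5000, -0.3000, -0.5000, +0.2000]
  T[2,:] = [-0.3000, +0.6000, +0.0000, -0.3000, -0.1000, -0.4000]
  T[3,:] = [-0.3750, -0.5000, -0.1250, +0.0000, -0.2500, -0.5000]
  T[4,:] = [+0.1818, -0.1818, +0.2727, +0.5455, +0.0000, -0.5455]
  T[5,:] = [+0.5556, +0.3333, +0.2222, -0.3333, -0.3333, +0.0000]
|λ(T)| sorted: 1.1949, 0.7368, 0.7368, 0.5330, 0.5330, 0.5188.
ρ = 1.1949; 1.1949 > 1, so it fails to converge.

no, ρ = 1.1949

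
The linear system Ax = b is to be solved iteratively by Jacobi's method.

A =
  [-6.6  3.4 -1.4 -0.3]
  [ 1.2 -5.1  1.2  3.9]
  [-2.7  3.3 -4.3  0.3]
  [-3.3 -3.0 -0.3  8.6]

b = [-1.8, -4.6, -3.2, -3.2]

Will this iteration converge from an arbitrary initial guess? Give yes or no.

yes

Write A = D+L+U with D = diag(-6.6, -5.1, -4.3, 8.6).
Jacobi T = -D⁻¹(L+U): T[0,3] = -(-0.3)/(-6.6) = -0.0455; T[0,0] = 0.
  T[0,:] = [+0.0000 +0.5152 -0.2121 -0.0455]
  T[1,:] = [+0.2353 +0.0000 +0.2353 +0.7647]
  T[2,:] = [-0.6279 +0.7674 +0.0000 +0.0698]
  T[3,:] = [+0.3837 +0.3488 +0.0349 +0.0000]
eigenvalue magnitudes: 0.7866, 0.5991, 0.5286, 0.3412.
ρ(T) = max|λ| = 0.7866; 0.7866 < 1 ⇒ converges.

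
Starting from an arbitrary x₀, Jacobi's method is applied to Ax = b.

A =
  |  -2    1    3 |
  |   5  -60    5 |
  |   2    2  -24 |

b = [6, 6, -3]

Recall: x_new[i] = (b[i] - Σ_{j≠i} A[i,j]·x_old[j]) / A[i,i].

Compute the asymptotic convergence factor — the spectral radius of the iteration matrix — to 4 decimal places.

0.4520

A = D + L + U where D = diag(-2, -60, -24).
T_J = -D⁻¹(L+U): T[2,0] = -(2)/(-24) = +0.0833; T[2,2] = 0.
  T[0,:] = [+0.0000, +0.5000, +1.5000]
  T[1,:] = [+0.0833, +0.0000, +0.0833]
  T[2,:] = [+0.0833, +0.0833, +0.0000]
moduli |λ_i(T)| = 0.4520, 0.3687, 0.0833.
ρ(T) = max|λ| = 0.4520; 0.4520 < 1: convergent.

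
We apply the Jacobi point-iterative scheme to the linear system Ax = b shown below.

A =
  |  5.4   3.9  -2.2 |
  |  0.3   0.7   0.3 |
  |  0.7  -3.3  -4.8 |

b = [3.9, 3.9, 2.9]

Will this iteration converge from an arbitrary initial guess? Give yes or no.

Diagonal D = diag(5.4, 0.7, -4.8); L, U strict lower/upper.
T_J = -D⁻¹(L+U): T[1,0] = -(0.3)/(0.7) = -0.4286; T[1,1] = 0.
  T[0,:] = [+0.0000  -0.7222  +0.4074]
  T[1,:] = [-0.4286  +0.0000  -0.4286]
  T[2,:] = [+0.1458  -0.6875  +0.0000]
eigenvalue magnitudes: 0.9184, 0.6353, 0.2831.
ρ(T) = max|λ| = 0.9184; 0.9184 < 1, so it converges for any x₀.

yes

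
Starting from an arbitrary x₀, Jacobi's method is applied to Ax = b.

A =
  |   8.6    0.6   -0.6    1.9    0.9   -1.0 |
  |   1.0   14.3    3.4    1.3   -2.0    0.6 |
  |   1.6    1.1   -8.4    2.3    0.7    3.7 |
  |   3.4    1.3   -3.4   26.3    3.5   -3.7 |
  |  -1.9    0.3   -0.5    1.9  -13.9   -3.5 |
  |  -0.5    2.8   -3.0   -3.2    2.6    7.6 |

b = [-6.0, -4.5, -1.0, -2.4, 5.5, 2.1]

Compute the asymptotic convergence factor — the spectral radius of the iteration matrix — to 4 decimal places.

Let D = diag(8.6, 14.3, -8.4, 26.3, -13.9, 7.6); L, U the strict triangles.
Jacobi: T = -D⁻¹(L+U), T[5,3] = -(-3.2)/(7.6) = +0.4211; T[5,5] = 0.
  T[0,:] = [+0.0000 -0.0698 +0.0698 -0.2209 -0.1047 +0.1163]
  T[1,:] = [-0.0699 +0.0000 -0.2378 -0.0909 +0.1399 -0.0420]
  T[2,:] = [+0.1905 +0.1310 +0.0000 +0.2738 +0.0833 +0.4405]
  T[3,:] = [-0.1293 -0.0494 +0.1293 +0.0000 -0.1331 +0.1407]
  T[4,:] = [-0.1367 +0.0216 -0.0360 +0.1367 +0.0000 -0.2518]
  T[5,:] = [+0.0658 -0.3684 +0.3947 +0.4211 -0.3421 +0.0000]
|λ(T)| sorted: 0.7229, 0.3213, 0.3213, 0.2275, 0.1683, 0.0391.
ρ(T) = max|λ| = 0.7229; 0.7229 < 1, so it converges for any x₀.

0.7229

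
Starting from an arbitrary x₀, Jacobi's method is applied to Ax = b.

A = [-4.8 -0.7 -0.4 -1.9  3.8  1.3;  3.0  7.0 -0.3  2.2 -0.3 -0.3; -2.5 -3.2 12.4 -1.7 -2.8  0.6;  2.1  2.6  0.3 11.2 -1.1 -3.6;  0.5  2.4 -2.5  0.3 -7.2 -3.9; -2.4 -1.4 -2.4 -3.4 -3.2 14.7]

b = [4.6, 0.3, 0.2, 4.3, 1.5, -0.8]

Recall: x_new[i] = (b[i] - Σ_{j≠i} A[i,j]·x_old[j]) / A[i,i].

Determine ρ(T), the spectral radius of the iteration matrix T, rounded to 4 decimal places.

0.8668

A = D + L + U where D = diag(-4.8, 7, 12.4, 11.2, -7.2, 14.7).
Jacobi T = -D⁻¹(L+U): T[5,3] = -(-3.4)/(14.7) = +0.2313; T[5,5] = 0.
  T[0,:] = [+0.0000, -0.1458, -0.0833, -0.3958, +0.7917, +0.2708]
  T[1,:] = [-0.4286, +0.0000, +0.0429, -0.3143, +0.0429, +0.0429]
  T[2,:] = [+0.2016, +0.2581, +0.0000, +0.1371, +0.2258, -0.0484]
  T[3,:] = [-0.1875, -0.2321, -0.0268, +0.0000, +0.0982, +0.3214]
  T[4,:] = [+0.0694, +0.3333, -0.3472, +0.0417, +0.0000, -0.5417]
  T[5,:] = [+0.1633, +0.0952, +0.1633, +0.2313, +0.2177, +0.0000]
|λ(T)| sorted: 0.8668, 0.6172, 0.6172, 0.2576, 0.2576, 0.1406.
spectral radius ρ = 0.8668; 0.8668 < 1: convergent.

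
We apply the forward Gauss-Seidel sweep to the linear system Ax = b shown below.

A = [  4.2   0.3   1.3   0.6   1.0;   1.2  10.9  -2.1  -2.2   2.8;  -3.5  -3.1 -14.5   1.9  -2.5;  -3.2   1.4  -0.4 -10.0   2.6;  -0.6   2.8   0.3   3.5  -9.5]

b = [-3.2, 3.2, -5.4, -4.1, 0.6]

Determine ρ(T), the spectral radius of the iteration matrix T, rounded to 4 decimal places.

Diagonal D = diag(4.2, 10.9, -14.5, -10, -9.5); L, U strict lower/upper.
T_GS = -(D+L)⁻¹U: row 0 first, T[0,2] = -(1.3)/(4.2) = -0.3095; later rows by forward substitution.
  T[0,:] = [+0.0000 -0.0714 -0.3095 -0.1429 -0.2381]
  T[1,:] = [+0.0000 +0.0079 +0.2267 +0.2176 -0.2307]
  T[2,:] = [+0.0000 +0.0156 +0.0262 +0.1190 -0.0656]
  T[3,:] = [+0.0000 +0.0233 +0.1297 +0.0714 +0.3065]
  T[4,:] = [+0.0000 +0.0159 +0.1350 +0.1032 +0.0579]
|eigenvalues of T|: 0.3088, 0.0953, 0.0953, 0.0106, 0.0000.
ρ = 0.3088; 0.3088 < 1, so it converges for any x₀.

0.3088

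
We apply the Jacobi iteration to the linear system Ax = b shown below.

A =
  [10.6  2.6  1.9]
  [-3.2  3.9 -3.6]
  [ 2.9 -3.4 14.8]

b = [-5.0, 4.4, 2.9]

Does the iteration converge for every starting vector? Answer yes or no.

yes

Write A = D+L+U with D = diag(10.6, 3.9, 14.8).
Jacobi: T = -D⁻¹(L+U), T[0,2] = -(1.9)/(10.6) = -0.1792; T[0,0] = 0.
  T[0,:] = [+0.0000, -0.2453, -0.1792]
  T[1,:] = [+0.8205, +0.0000, +0.9231]
  T[2,:] = [-0.1959, +0.2297, +0.0000]
|roots of det(T-λI)|: 0.2876, 0.1918, 0.1918.
ρ(T) = max|λ| = 0.2876; 0.2876 < 1 ⇒ converges.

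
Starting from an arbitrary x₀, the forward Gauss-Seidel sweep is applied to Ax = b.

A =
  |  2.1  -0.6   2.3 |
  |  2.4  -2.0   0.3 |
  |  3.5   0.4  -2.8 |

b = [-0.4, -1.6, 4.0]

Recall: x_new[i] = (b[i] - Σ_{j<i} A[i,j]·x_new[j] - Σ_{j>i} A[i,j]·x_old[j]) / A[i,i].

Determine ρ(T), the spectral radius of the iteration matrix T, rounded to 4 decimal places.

A = D + L + U where D = diag(2.1, -2, -2.8).
Gauss-Seidel: T = -(D+L)⁻¹U, row 0 first, T[0,1] = -(-0.6)/(2.1) = +0.2857; later rows by forward substitution.
  T[0,:] = [+0.0000, +0.2857, -1.0952]
  T[1,:] = [+0.0000, +0.3429, -1.1643]
  T[2,:] = [+0.0000, +0.4061, -1.5354]
|eigenvalues of T|: 1.2359, 0.0433, 0.0000.
ρ = 1.2359; 1.2359 > 1, so it fails to converge.

1.2359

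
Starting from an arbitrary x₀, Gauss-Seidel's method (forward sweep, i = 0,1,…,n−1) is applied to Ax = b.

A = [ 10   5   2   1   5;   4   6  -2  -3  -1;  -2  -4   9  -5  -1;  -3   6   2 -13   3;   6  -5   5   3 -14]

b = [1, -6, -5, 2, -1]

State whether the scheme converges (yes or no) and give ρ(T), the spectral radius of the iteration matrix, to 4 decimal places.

yes, ρ = 0.8888

Write A = D+L+U with D = diag(10, 6, 9, -13, -14).
Gauss-Seidel: T = -(D+L)⁻¹U, row 0 first, T[0,2] = -(2)/(10) = -0.2000; later rows by forward substitution.
  T[0,:] = [+0.0000, -0.5000, -0.2000, -0.1000, -0.5000]
  T[1,:] = [+0.0000, +0.3333, +0.4667, +0.5667, +0.5000]
  T[2,:] = [+0.0000, +0.0370, +0.1630, +0.7852, +0.2222]
  T[3,:] = [+0.0000, +0.2749, +0.2866, +0.4054, +0.6111]
  T[4,:] = [+0.0000, -0.2612, -0.1328, +0.1221, -0.1825]
moduli |λ_i(T)| = 0.8888, 0.2917, 0.2587, 0.1366, 0.0000.
spectral radius ρ = 0.8888; 0.8888 < 1 ⇒ converges.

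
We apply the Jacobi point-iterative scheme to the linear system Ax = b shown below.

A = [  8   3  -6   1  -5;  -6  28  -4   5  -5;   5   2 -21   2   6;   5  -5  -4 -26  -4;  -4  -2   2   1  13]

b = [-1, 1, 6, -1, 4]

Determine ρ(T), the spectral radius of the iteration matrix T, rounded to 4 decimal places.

0.6179

Diagonal D = diag(8, 28, -21, -26, 13); L, U strict lower/upper.
T_J = -D⁻¹(L+U): T[4,1] = -(-2)/(13) = +0.1538; T[4,4] = 0.
  T[0,:] = [+0.0000  -0.3750  +0.7500  -0.1250  +0.6250]
  T[1,:] = [+0.2143  +0.0000  +0.1429  -0.1786  +0.1786]
  T[2,:] = [+0.2381  +0.0952  +0.0000  +0.0952  +0.2857]
  T[3,:] = [+0.1923  -0.1923  -0.1538  +0.0000  -0.1538]
  T[4,:] = [+0.3077  +0.1538  -0.1538  -0.0769  +0.0000]
|λ(T)| sorted: 0.6179, 0.4734, 0.4734, 0.1909, 0.0216.
ρ(T) = max|λ| = 0.6179; 0.6179 < 1, so it converges for any x₀.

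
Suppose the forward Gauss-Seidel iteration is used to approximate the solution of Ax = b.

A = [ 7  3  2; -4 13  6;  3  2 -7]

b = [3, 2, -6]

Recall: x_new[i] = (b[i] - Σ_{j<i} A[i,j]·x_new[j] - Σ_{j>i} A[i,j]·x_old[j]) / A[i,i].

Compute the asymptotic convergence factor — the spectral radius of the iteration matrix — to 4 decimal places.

0.5621

A = D + L + U where D = diag(7, 13, -7).
Gauss-Seidel: T = -(D+L)⁻¹U, row 0 first, T[0,2] = -(2)/(7) = -0.2857; later rows by forward substitution.
  T[0,:] = [+0.0000, -0.4286, -0.2857]
  T[1,:] = [+0.0000, -0.1319, -0.5495]
  T[2,:] = [+0.0000, -0.2214, -0.2794]
|eigenvalues of T|: 0.5621, 0.1508, 0.0000.
spectral radius ρ = 0.5621; 0.5621 < 1, so it converges for any x₀.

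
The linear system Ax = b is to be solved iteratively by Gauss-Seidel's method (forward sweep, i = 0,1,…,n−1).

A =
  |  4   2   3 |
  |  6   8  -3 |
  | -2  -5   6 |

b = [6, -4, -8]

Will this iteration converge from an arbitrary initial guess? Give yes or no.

yes

Diagonal D = diag(4, 8, 6); L, U strict lower/upper.
Gauss-Seidel: T = -(D+L)⁻¹U, row 0 first, T[0,1] = -(2)/(4) = -0.5000; later rows by forward substitution.
  T[0,:] = [+0.0000  -0.5000  -0.7500]
  T[1,:] = [+0.0000  +0.3750  +0.9375]
  T[2,:] = [+0.0000  +0.1458  +0.5312]
|λ(T)| sorted: 0.8310, 0.0752, 0.0000.
ρ(T) = max|λ| = 0.8310; 0.8310 < 1 ⇒ converges.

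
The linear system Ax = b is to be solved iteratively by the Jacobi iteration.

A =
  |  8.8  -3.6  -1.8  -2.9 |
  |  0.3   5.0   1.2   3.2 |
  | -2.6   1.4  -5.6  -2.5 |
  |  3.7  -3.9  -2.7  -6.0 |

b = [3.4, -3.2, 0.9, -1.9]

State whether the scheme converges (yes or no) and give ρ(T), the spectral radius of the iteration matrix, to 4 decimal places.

yes, ρ = 0.8515

Diagonal D = diag(8.8, 5, -5.6, -6); L, U strict lower/upper.
Jacobi: T = -D⁻¹(L+U), T[3,1] = -(-3.9)/(-6) = -0.6500; T[3,3] = 0.
  T[0,:] = [+0.0000 +0.4091 +0.2045 +0.3295]
  T[1,:] = [-0.0600 +0.0000 -0.2400 -0.6400]
  T[2,:] = [-0.4643 +0.2500 +0.0000 -0.4464]
  T[3,:] = [+0.6167 -0.6500 -0.4500 +0.0000]
moduli |λ_i(T)| = 0.8515, 0.6880, 0.2681, 0.1046.
ρ = 0.8515; 0.8515 < 1: convergent.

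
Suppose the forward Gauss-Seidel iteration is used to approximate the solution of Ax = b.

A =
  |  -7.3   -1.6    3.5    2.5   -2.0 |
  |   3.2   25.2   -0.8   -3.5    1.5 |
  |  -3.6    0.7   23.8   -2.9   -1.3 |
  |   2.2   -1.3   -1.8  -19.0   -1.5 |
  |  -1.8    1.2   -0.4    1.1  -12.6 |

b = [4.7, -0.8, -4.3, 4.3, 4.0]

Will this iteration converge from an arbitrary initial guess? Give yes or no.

Write A = D+L+U with D = diag(-7.3, 25.2, 23.8, -19, -12.6).
GS T = -(D+L)⁻¹U: row 0 first, T[0,1] = -(-1.6)/(-7.3) = -0.2192; later rows by forward substitution.
  T[0,:] = [+0.0000 -0.2192 +0.4795 +0.3425 -0.2740]
  T[1,:] = [+0.0000 +0.0278 -0.0291 +0.0954 -0.0247]
  T[2,:] = [+0.0000 -0.0340 +0.0734 +0.1708 +0.0139]
  T[3,:] = [+0.0000 -0.0241 +0.0506 +0.0169 -0.1103]
  T[4,:] = [+0.0000 +0.0329 -0.0692 -0.0438 +0.0267]
|roots of det(T-λI)|: 0.1720, 0.0488, 0.0488, 0.0233, 0.0000.
spectral radius ρ = 0.1720; 0.1720 < 1: convergent.

yes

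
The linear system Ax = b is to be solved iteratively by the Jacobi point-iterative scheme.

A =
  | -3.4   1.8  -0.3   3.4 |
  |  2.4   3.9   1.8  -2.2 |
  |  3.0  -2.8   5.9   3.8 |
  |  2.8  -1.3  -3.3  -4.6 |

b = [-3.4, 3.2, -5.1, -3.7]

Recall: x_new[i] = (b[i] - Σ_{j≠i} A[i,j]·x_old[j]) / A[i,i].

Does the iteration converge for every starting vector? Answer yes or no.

Split A = D + L + U, D = diag(-3.4, 3.9, 5.9, -4.6).
Jacobi: T = -D⁻¹(L+U), T[3,1] = -(-1.3)/(-4.6) = -0.2826; T[3,3] = 0.
  T[0,:] = [+0.0000 +0.5294 -0.0882 +1.0000]
  T[1,:] = [-0.6154 +0.0000 -0.4615 +0.5641]
  T[2,:] = [-0.5085 +0.4746 +0.0000 -0.6441]
  T[3,:] = [+0.6087 -0.2826 -0.7174 +0.0000]
|λ(T)| sorted: 1.1821, 0.8230, 0.8230, 0.7924.
ρ(T) = max|λ| = 1.1821; 1.1821 > 1 ⇒ diverges.

no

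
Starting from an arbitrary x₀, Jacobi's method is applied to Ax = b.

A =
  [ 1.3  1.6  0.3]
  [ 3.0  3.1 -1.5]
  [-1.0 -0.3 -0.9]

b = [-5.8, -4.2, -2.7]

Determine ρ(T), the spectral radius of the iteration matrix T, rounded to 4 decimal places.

1.3162

A = D + L + U where D = diag(1.3, 3.1, -0.9).
Jacobi: T = -D⁻¹(L+U), T[1,2] = -(-1.5)/(3.1) = +0.4839; T[1,1] = 0.
  T[0,:] = [+0.0000  -1.2308  -0.2308]
  T[1,:] = [-0.9677  +0.0000  +0.4839]
  T[2,:] = [-1.1111  -0.3333  +0.0000]
|roots of det(T-λI)|: 1.3162, 0.6680, 0.6680.
ρ(T) = max|λ| = 1.3162; 1.3162 > 1, so it fails to converge.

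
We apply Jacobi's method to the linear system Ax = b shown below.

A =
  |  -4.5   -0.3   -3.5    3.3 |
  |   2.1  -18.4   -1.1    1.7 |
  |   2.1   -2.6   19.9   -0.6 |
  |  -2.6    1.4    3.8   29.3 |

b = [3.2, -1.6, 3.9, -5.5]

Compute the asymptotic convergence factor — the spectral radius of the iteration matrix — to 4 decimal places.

0.3730

Let D = diag(-4.5, -18.4, 19.9, 29.3); L, U the strict triangles.
T_J = -D⁻¹(L+U): T[0,2] = -(-3.5)/(-4.5) = -0.7778; T[0,0] = 0.
  T[0,:] = [+0.0000 -0.0667 -0.7778 +0.7333]
  T[1,:] = [+0.1141 +0.0000 -0.0598 +0.0924]
  T[2,:] = [-0.1055 +0.1307 +0.0000 +0.0302]
  T[3,:] = [+0.0887 -0.0478 -0.1297 +0.0000]
moduli |λ_i(T)| = 0.3730, 0.2288, 0.2288, 0.0808.
ρ(T) = max|λ| = 0.3730; 0.3730 < 1 ⇒ converges.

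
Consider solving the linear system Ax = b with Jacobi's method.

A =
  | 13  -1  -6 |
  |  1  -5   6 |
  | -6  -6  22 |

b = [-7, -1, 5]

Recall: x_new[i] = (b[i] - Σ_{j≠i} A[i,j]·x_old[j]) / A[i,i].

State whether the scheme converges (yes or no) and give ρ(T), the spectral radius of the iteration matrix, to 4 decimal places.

Let D = diag(13, -5, 22); L, U the strict triangles.
T_J = -D⁻¹(L+U): T[0,2] = -(-6)/(13) = +0.4615; T[0,0] = 0.
  T[0,:] = [+0.0000  +0.0769  +0.4615]
  T[1,:] = [+0.2000  +0.0000  +1.2000]
  T[2,:] = [+0.2727  +0.2727  +0.0000]
moduli |λ_i(T)| = 0.7330, 0.6226, 0.1103.
spectral radius ρ = 0.7330; 0.7330 < 1: convergent.

yes, ρ = 0.7330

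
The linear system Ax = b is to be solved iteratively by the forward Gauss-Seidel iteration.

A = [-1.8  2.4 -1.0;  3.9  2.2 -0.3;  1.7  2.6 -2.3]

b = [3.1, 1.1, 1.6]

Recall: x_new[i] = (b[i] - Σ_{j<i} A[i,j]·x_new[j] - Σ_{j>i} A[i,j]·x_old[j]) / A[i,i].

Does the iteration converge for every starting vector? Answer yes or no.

no

Write A = D+L+U with D = diag(-1.8, 2.2, -2.3).
GS T = -(D+L)⁻¹U: row 0 first, T[0,2] = -(-1)/(-1.8) = -0.5556; later rows by forward substitution.
  T[0,:] = [+0.0000, +1.3333, -0.5556]
  T[1,:] = [+0.0000, -2.3636, +1.1212]
  T[2,:] = [+0.0000, -1.6864, +0.8568]
eigenvalue magnitudes: 1.5913, 0.0845, 0.0000.
ρ(T) = max|λ| = 1.5913; 1.5913 > 1: divergent.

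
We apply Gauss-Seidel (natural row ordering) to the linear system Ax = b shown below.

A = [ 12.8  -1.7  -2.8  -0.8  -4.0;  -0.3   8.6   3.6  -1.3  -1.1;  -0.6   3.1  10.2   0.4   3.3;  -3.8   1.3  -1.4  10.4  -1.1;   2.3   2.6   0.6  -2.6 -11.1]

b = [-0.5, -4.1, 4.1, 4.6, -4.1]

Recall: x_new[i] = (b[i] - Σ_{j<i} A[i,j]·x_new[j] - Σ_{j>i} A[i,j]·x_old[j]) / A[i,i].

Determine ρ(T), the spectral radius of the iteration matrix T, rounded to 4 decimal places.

A = D + L + U where D = diag(12.8, 8.6, 10.2, 10.4, -11.1).
GS T = -(D+L)⁻¹U: row 0 first, T[0,2] = -(-2.8)/(12.8) = +0.2188; later rows by forward substitution.
  T[0,:] = [+0.0000 +0.1328 +0.2188 +0.0625 +0.3125]
  T[1,:] = [+0.0000 +0.0046 -0.4110 +0.1533 +0.1388]
  T[2,:] = [+0.0000 +0.0064 +0.1378 -0.0821 -0.3473]
  T[3,:] = [+0.0000 +0.0488 +0.1498 -0.0074 +0.1558]
  T[4,:] = [+0.0000 +0.0175 -0.0786 +0.0462 +0.0420]
eigenvalue magnitudes: 0.2841, 0.0578, 0.0578, 0.0503, 0.0000.
ρ = 0.2841; 0.2841 < 1, so it converges for any x₀.

0.2841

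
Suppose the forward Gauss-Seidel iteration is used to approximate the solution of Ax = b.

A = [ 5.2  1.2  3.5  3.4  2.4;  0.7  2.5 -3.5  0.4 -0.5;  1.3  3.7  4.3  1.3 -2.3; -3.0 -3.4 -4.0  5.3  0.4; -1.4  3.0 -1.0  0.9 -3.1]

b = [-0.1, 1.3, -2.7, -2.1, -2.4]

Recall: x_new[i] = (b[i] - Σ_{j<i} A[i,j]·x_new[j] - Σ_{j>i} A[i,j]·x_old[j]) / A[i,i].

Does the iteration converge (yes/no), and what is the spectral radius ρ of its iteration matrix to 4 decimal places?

Let D = diag(5.2, 2.5, 4.3, 5.3, -3.1); L, U the strict triangles.
T_GS = -(D+L)⁻¹U: row 0 first, T[0,1] = -(1.2)/(5.2) = -0.2308; later rows by forward substitution.
  T[0,:] = [+0.0000 -0.2308 -0.6731 -0.6538 -0.4615]
  T[1,:] = [+0.0000 +0.0646 +1.5885 +0.0231 +0.3292]
  T[2,:] = [+0.0000 +0.0142 -1.1633 -0.1245 +0.3911]
  T[3,:] = [+0.0000 -0.0785 -0.2400 -0.4493 +0.1697]
  T[4,:] = [+0.0000 +0.1394 +2.1468 +0.2273 +0.4501]
|roots of det(T-λI)|: 1.6124, 0.9586, 0.4391, 0.0049, 0.0000.
ρ = 1.6124; 1.6124 > 1, so it fails to converge.

no, ρ = 1.6124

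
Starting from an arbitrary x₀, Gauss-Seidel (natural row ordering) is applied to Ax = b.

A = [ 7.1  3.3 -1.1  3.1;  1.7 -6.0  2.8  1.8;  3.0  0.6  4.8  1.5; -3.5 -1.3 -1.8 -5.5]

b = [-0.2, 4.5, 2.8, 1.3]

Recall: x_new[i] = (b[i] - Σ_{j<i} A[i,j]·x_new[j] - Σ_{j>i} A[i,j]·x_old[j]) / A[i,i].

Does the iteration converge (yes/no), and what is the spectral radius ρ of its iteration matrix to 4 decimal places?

A = D + L + U where D = diag(7.1, -6, 4.8, -5.5).
Gauss-Seidel: T = -(D+L)⁻¹U, row 0 first, T[0,3] = -(3.1)/(7.1) = -0.4366; later rows by forward substitution.
  T[0,:] = [+0.0000, -0.4648, +0.1549, -0.4366]
  T[1,:] = [+0.0000, -0.1317, +0.5106, +0.1763]
  T[2,:] = [+0.0000, +0.3070, -0.1607, -0.0616]
  T[3,:] = [+0.0000, +0.2264, -0.1667, +0.2564]
|eigenvalues of T|: 0.5955, 0.3560, 0.2035, 0.0000.
ρ = 0.5955; 0.5955 < 1 ⇒ converges.

yes, ρ = 0.5955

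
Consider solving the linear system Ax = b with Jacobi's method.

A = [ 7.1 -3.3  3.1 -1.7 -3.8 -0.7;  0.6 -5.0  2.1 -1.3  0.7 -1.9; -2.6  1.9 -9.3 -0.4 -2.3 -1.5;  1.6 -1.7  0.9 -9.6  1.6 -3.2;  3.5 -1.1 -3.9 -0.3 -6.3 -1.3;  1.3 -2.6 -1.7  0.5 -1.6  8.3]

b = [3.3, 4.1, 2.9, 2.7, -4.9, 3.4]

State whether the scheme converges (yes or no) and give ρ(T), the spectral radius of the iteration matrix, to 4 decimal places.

A = D + L + U where D = diag(7.1, -5, -9.3, -9.6, -6.3, 8.3).
T_J = -D⁻¹(L+U): T[3,0] = -(1.6)/(-9.6) = +0.1667; T[3,3] = 0.
  T[0,:] = [+0.0000, +0.4648, -0.4366, +0.2394, +0.5352, +0.0986]
  T[1,:] = [+0.1200, +0.0000, +0.4200, -0.2600, +0.1400, -0.3800]
  T[2,:] = [-0.2796, +0.2043, +0.0000, -0.0430, -0.2473, -0.1613]
  T[3,:] = [+0.1667, -0.1771, +0.0938, +0.0000, +0.1667, -0.3333]
  T[4,:] = [+0.5556, -0.1746, -0.6190, -0.0476, +0.0000, -0.2063]
  T[5,:] = [-0.1566, +0.3133, +0.2048, -0.0602, +0.1928, +0.0000]
eigenvalue magnitudes: 0.8938, 0.5812, 0.3535, 0.3535, 0.1793, 0.0083.
ρ(T) = max|λ| = 0.8938; 0.8938 < 1: convergent.

yes, ρ = 0.8938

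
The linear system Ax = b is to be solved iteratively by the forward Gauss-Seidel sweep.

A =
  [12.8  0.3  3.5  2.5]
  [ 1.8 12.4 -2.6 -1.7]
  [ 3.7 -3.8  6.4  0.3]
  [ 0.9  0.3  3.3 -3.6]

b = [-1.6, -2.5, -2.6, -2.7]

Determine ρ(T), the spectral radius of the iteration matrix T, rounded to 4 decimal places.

0.4408

Let D = diag(12.8, 12.4, 6.4, -3.6); L, U the strict triangles.
T_GS = -(D+L)⁻¹U: row 0 first, T[0,1] = -(0.3)/(12.8) = -0.0234; later rows by forward substitution.
  T[0,:] = [+0.0000  -0.0234  -0.2734  -0.1953]
  T[1,:] = [+0.0000  +0.0034  +0.2494  +0.1654]
  T[2,:] = [+0.0000  +0.0156  +0.3061  +0.1643]
  T[3,:] = [+0.0000  +0.0087  +0.2331  +0.1155]
eigenvalue magnitudes: 0.4408, 0.0114, 0.0114, 0.0000.
spectral radius ρ = 0.4408; 0.4408 < 1: convergent.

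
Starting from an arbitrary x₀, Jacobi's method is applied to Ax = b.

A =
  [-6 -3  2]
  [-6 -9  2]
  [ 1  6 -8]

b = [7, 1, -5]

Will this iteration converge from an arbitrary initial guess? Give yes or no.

yes

Write A = D+L+U with D = diag(-6, -9, -8).
Jacobi T = -D⁻¹(L+U): T[0,1] = -(-3)/(-6) = -0.5000; T[0,0] = 0.
  T[0,:] = [+0.0000 -0.5000 +0.3333]
  T[1,:] = [-0.6667 +0.0000 +0.2222]
  T[2,:] = [+0.1250 +0.7500 +0.0000]
|λ(T)| sorted: 0.8661, 0.4566, 0.4566.
spectral radius ρ = 0.8661; 0.8661 < 1, so it converges for any x₀.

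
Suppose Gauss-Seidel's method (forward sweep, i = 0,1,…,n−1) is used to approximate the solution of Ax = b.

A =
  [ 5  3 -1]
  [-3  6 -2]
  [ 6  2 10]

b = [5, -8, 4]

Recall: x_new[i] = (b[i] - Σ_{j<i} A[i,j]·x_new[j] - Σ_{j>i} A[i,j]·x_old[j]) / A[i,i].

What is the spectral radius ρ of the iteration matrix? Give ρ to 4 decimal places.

0.6825

Write A = D+L+U with D = diag(5, 6, 10).
T_GS = -(D+L)⁻¹U: row 0 first, T[0,1] = -(3)/(5) = -0.6000; later rows by forward substitution.
  T[0,:] = [+0.0000  -0.6000  +0.2000]
  T[1,:] = [+0.0000  -0.3000  +0.4333]
  T[2,:] = [+0.0000  +0.4200  -0.2067]
|roots of det(T-λI)|: 0.6825, 0.1758, 0.0000.
spectral radius ρ = 0.6825; 0.6825 < 1 ⇒ converges.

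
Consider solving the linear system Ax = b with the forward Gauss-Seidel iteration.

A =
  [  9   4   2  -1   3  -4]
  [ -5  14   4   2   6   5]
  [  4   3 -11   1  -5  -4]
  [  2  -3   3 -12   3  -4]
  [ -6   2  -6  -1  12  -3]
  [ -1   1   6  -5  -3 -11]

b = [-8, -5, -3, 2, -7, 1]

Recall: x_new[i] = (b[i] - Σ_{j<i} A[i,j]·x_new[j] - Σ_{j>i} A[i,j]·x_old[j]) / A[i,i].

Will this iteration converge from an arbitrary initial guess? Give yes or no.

yes

A = D + L + U where D = diag(9, 14, -11, -12, 12, -11).
Gauss-Seidel: T = -(D+L)⁻¹U, row 0 first, T[0,2] = -(2)/(9) = -0.2222; later rows by forward substitution.
  T[0,:] = [+0.0000  -0.4444  -0.2222  +0.1111  -0.3333  +0.4444]
  T[1,:] = [+0.0000  -0.1587  -0.3651  -0.1032  -0.5476  -0.1984]
  T[2,:] = [+0.0000  -0.2049  -0.1804  +0.1032  -0.7251  -0.2561]
  T[3,:] = [+0.0000  -0.0856  +0.0091  +0.0701  +0.1501  -0.2737]
  T[4,:] = [+0.0000  -0.3054  -0.1397  +0.1302  -0.4254  +0.3544]
  T[5,:] = [+0.0000  +0.0364  -0.0774  -0.0306  -0.3672  -0.1704]
eigenvalue magnitudes: 0.9276, 0.2978, 0.2978, 0.2695, 0.0030, 0.0000.
ρ = 0.9276; 0.9276 < 1: convergent.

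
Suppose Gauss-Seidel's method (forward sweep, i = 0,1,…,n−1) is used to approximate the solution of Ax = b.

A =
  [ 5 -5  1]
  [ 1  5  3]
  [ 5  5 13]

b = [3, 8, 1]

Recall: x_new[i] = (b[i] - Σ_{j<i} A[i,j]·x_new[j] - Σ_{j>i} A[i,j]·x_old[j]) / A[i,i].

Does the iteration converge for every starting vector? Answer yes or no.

yes

Let D = diag(5, 5, 13); L, U the strict triangles.
GS T = -(D+L)⁻¹U: row 0 first, T[0,1] = -(-5)/(5) = +1.0000; later rows by forward substitution.
  T[0,:] = [+0.0000 +1.0000 -0.2000]
  T[1,:] = [+0.0000 -0.2000 -0.5600]
  T[2,:] = [+0.0000 -0.3077 +0.2923]
|eigenvalues of T|: 0.5288, 0.4364, 0.0000.
ρ(T) = max|λ| = 0.5288; 0.5288 < 1, so it converges for any x₀.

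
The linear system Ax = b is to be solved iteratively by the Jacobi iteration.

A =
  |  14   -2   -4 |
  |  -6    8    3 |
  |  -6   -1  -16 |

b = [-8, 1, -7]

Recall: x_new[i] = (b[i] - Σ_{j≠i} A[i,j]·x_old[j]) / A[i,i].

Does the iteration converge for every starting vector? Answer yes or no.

Write A = D+L+U with D = diag(14, 8, -16).
Jacobi: T = -D⁻¹(L+U), T[2,0] = -(-6)/(-16) = -0.3750; T[2,2] = 0.
  T[0,:] = [+0.0000  +0.1429  +0.2857]
  T[1,:] = [+0.7500  +0.0000  -0.3750]
  T[2,:] = [-0.3750  -0.0625  +0.0000]
|λ(T)| sorted: 0.2294, 0.1709, 0.1709.
spectral radius ρ = 0.2294; 0.2294 < 1, so it converges for any x₀.

yes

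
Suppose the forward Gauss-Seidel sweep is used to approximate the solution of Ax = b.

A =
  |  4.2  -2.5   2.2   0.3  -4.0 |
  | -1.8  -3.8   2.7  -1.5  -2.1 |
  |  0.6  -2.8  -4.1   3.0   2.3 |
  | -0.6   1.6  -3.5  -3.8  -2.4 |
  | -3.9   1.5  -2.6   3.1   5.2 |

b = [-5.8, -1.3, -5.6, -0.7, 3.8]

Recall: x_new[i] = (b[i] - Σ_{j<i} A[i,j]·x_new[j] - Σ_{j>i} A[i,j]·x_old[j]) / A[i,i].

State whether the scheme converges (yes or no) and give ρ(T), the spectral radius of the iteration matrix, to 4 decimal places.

Split A = D + L + U, D = diag(4.2, -3.8, -4.1, -3.8, 5.2).
T_GS = -(D+L)⁻¹U: row 0 first, T[0,4] = -(-4)/(4.2) = +0.9524; later rows by forward substitution.
  T[0,:] = [+0.0000, +0.5952, -0.5238, -0.0714, +0.9524]
  T[1,:] = [+0.0000, -0.2820, +0.9586, -0.3609, -1.0038]
  T[2,:] = [+0.0000, +0.2797, -0.7313, +0.9677, +1.3858]
  T[3,:] = [+0.0000, -0.4703, +1.1600, -1.0320, -2.4810]
  T[4,:] = [+0.0000, +0.9480, -1.7266, +1.1496, +3.1758]
|λ(T)| sorted: 1.6193, 0.6051, 0.6051, 0.2473, 0.0000.
ρ(T) = max|λ| = 1.6193; 1.6193 > 1 ⇒ diverges.

no, ρ = 1.6193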